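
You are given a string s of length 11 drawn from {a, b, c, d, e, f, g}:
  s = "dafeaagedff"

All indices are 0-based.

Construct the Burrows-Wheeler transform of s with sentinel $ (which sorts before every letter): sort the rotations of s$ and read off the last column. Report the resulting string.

feda$efgfada

rank  rotation      last
    0  $dafeaagedff  f
    1  aagedff$dafe  e
    2  afeaagedff$d  d
    3  agedff$dafea  a
    4  dafeaagedff$  $
    5  dff$dafeaage  e
    6  eaagedff$daf  f
    7  edff$dafeaag  g
    8  f$dafeaagedf  f
    9  feaagedff$da  a
   10  ff$dafeaaged  d
   11  gedff$dafeaa  a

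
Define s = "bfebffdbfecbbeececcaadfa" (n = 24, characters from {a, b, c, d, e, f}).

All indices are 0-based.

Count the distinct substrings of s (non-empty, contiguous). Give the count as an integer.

276

rank | idx | suffix
   0 |  23 | a
   1 |  19 | aadfa
   2 |  20 | adfa
   3 |  11 | bbeececcaadfa
   4 |  12 | beececcaadfa
   5 |   0 | bfebffdbfecbbeececcaadfa
   6 |   7 | bfecbbeececcaadfa
   7 |   3 | bffdbfecbbeececcaadfa
   8 |  18 | caadfa
   9 |  10 | cbbeececcaadfa
  10 |  17 | ccaadfa
  11 |  15 | ceccaadfa
  12 |   6 | dbfecbbeececcaadfa
  13 |  21 | dfa
  14 |   2 | ebffdbfecbbeececcaadfa
  15 |   9 | ecbbeececcaadfa
  16 |  16 | eccaadfa
  17 |  14 | ececcaadfa
  18 |  13 | eececcaadfa
  19 |  22 | fa
  20 |   5 | fdbfecbbeececcaadfa
  21 |   1 | febffdbfecbbeececcaadfa
  22 |   8 | fecbbeececcaadfa
  23 |   4 | ffdbfecbbeececcaadfa

SA = [23, 19, 20, 11, 12, 0, 7, 3, 18, 10, 17, 15, 6, 21, 2, 9, 16, 14, 13, 22, 5, 1, 8, 4]
i: (SA[i-1],SA[i]) lcp shared
  1: (23,19) 1 'a'
  2: (19,20) 1 'a'
  3: (20,11) 0 ''
  4: (11,12) 1 'b'
  5: (12,0) 1 'b'
  6: (0,7) 3 'bfe'
  7: (7,3) 2 'bf'
  8: (3,18) 0 ''
  9: (18,10) 1 'c'
  10: (10,17) 1 'c'
  11: (17,15) 1 'c'
  12: (15,6) 0 ''
  13: (6,21) 1 'd'
  14: (21,2) 0 ''
  15: (2,9) 1 'e'
  16: (9,16) 2 'ec'
  17: (16,14) 2 'ec'
  18: (14,13) 1 'e'
  19: (13,22) 0 ''
  20: (22,5) 1 'f'
  21: (5,1) 1 'f'
  22: (1,8) 2 'fe'
  23: (8,4) 1 'f'

n(n+1)/2 = 24·25/2 = 300
Σ LCP = 0 + 1 + 1 + 0 + 1 + 1 + 3 + 2 + 0 + 1 + 1 + 1 + 0 + 1 + 0 + 1 + 2 + 2 + 1 + 0 + 1 + 1 + 2 + 1 = 24
distinct = 300 − 24 = 276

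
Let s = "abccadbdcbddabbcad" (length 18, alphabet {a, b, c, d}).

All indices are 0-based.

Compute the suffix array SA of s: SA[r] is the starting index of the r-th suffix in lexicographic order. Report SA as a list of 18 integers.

rank→(start, suffix):
  0 → (12, 'abbcad')
  1 → (0, 'abccadbdcbddabbcad')
  2 → (16, 'ad')
  3 → (4, 'adbdcbddabbcad')
  4 → (13, 'bbcad')
  5 → (14, 'bcad')
  6 → (1, 'bccadbdcbddabbcad')
  7 → (6, 'bdcbddabbcad')
  8 → (9, 'bddabbcad')
  9 → (15, 'cad')
  10 → (3, 'cadbdcbddabbcad')
  11 → (8, 'cbddabbcad')
  12 → (2, 'ccadbdcbddabbcad')
  13 → (17, 'd')
  14 → (11, 'dabbcad')
  15 → (5, 'dbdcbddabbcad')
  16 → (7, 'dcbddabbcad')
  17 → (10, 'ddabbcad')

[12, 0, 16, 4, 13, 14, 1, 6, 9, 15, 3, 8, 2, 17, 11, 5, 7, 10]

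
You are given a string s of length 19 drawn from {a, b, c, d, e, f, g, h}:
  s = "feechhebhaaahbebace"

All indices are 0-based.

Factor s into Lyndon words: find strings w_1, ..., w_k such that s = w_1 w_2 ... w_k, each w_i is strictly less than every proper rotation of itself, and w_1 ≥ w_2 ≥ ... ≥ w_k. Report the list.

["f", "e", "e", "chhe", "bh", "aaahbebace"]

emit factor 1: 'f' (i=0, period=1)
emit factor 2: 'e' (i=1, period=1)
emit factor 3: 'e' (i=2, period=1)
emit factor 4: 'chhe' (i=3, period=4)
emit factor 5: 'bh' (i=7, period=2)
emit factor 6: 'aaahbebace' (i=9, period=10)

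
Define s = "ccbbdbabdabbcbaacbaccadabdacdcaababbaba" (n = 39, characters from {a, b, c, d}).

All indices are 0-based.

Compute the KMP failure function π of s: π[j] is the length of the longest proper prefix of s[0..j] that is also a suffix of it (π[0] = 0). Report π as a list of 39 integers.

π[0] = 0
j=1 s[j]='c': π[1]=1 (border 'c')
j=2 s[j]='b': k: 1→0; π[2]=0 (border '')
j=3 s[j]='b': π[3]=0 (border '')
j=4 s[j]='d': π[4]=0 (border '')
j=5 s[j]='b': π[5]=0 (border '')
j=6 s[j]='a': π[6]=0 (border '')
j=7 s[j]='b': π[7]=0 (border '')
j=8 s[j]='d': π[8]=0 (border '')
j=9 s[j]='a': π[9]=0 (border '')
j=10 s[j]='b': π[10]=0 (border '')
j=11 s[j]='b': π[11]=0 (border '')
j=12 s[j]='c': π[12]=1 (border 'c')
j=13 s[j]='b': k: 1→0; π[13]=0 (border '')
j=14 s[j]='a': π[14]=0 (border '')
j=15 s[j]='a': π[15]=0 (border '')
j=16 s[j]='c': π[16]=1 (border 'c')
j=17 s[j]='b': k: 1→0; π[17]=0 (border '')
j=18 s[j]='a': π[18]=0 (border '')
j=19 s[j]='c': π[19]=1 (border 'c')
j=20 s[j]='c': π[20]=2 (border 'cc')
j=21 s[j]='a': k: 2→1→0; π[21]=0 (border '')
j=22 s[j]='d': π[22]=0 (border '')
j=23 s[j]='a': π[23]=0 (border '')
j=24 s[j]='b': π[24]=0 (border '')
j=25 s[j]='d': π[25]=0 (border '')
j=26 s[j]='a': π[26]=0 (border '')
j=27 s[j]='c': π[27]=1 (border 'c')
j=28 s[j]='d': k: 1→0; π[28]=0 (border '')
j=29 s[j]='c': π[29]=1 (border 'c')
j=30 s[j]='a': k: 1→0; π[30]=0 (border '')
j=31 s[j]='a': π[31]=0 (border '')
j=32 s[j]='b': π[32]=0 (border '')
j=33 s[j]='a': π[33]=0 (border '')
j=34 s[j]='b': π[34]=0 (border '')
j=35 s[j]='b': π[35]=0 (border '')
j=36 s[j]='a': π[36]=0 (border '')
j=37 s[j]='b': π[37]=0 (border '')
j=38 s[j]='a': π[38]=0 (border '')

[0, 1, 0, 0, 0, 0, 0, 0, 0, 0, 0, 0, 1, 0, 0, 0, 1, 0, 0, 1, 2, 0, 0, 0, 0, 0, 0, 1, 0, 1, 0, 0, 0, 0, 0, 0, 0, 0, 0]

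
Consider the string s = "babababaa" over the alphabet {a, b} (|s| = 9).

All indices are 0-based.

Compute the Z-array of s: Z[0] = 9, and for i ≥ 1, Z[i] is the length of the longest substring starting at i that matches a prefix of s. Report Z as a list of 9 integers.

Z[0]=9
i=1: outside box; Z[1]=0
i=2: outside box; Z[2]=6 extend→box=[2,8)
i=3: min(r-i=5, Z[1]=0)=0; Z[3]=0
i=4: min(r-i=4, Z[2]=6)=4; Z[4]=4
i=5: min(r-i=3, Z[3]=0)=0; Z[5]=0
i=6: min(r-i=2, Z[4]=4)=2; Z[6]=2
i=7: min(r-i=1, Z[5]=0)=0; Z[7]=0
i=8: outside box; Z[8]=0

[9, 0, 6, 0, 4, 0, 2, 0, 0]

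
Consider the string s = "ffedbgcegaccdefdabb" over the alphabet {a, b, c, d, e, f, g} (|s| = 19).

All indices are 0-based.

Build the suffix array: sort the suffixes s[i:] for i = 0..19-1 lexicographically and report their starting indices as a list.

[16, 9, 18, 17, 4, 10, 11, 6, 15, 3, 12, 2, 13, 7, 14, 1, 0, 8, 5]

rank | idx | suffix
   0 |  16 | abb
   1 |   9 | accdefdabb
   2 |  18 | b
   3 |  17 | bb
   4 |   4 | bgcegaccdefdabb
   5 |  10 | ccdefdabb
   6 |  11 | cdefdabb
   7 |   6 | cegaccdefdabb
   8 |  15 | dabb
   9 |   3 | dbgcegaccdefdabb
  10 |  12 | defdabb
  11 |   2 | edbgcegaccdefdabb
  12 |  13 | efdabb
  13 |   7 | egaccdefdabb
  14 |  14 | fdabb
  15 |   1 | fedbgcegaccdefdabb
  16 |   0 | ffedbgcegaccdefdabb
  17 |   8 | gaccdefdabb
  18 |   5 | gcegaccdefdabb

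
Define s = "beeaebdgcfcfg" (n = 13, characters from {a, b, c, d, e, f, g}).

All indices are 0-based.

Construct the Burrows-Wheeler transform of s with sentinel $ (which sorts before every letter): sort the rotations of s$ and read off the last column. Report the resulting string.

gee$gfbeabccfd

rank  rotation        last
    0  $beeaebdgcfcfg  g
    1  aebdgcfcfg$bee  e
    2  bdgcfcfg$beeae  e
    3  beeaebdgcfcfg$  $
    4  cfcfg$beeaebdg  g
    5  cfg$beeaebdgcf  f
    6  dgcfcfg$beeaeb  b
    7  eaebdgcfcfg$be  e
    8  ebdgcfcfg$beea  a
    9  eeaebdgcfcfg$b  b
   10  fcfg$beeaebdgc  c
   11  fg$beeaebdgcfc  c
   12  g$beeaebdgcfcf  f
   13  gcfcfg$beeaebd  d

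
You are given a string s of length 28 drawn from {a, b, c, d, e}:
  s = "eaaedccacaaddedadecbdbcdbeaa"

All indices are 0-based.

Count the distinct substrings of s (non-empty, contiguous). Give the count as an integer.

rank→(start, suffix):
  0 → (27, 'a')
  1 → (26, 'aa')
  2 → (9, 'aaddedadecbdbcdbeaa')
  3 → (1, 'aaedccacaaddedadecbdbcdbeaa')
  4 → (7, 'acaaddedadecbdbcdbeaa')
  5 → (10, 'addedadecbdbcdbeaa')
  6 → (15, 'adecbdbcdbeaa')
  7 → (2, 'aedccacaaddedadecbdbcdbeaa')
  8 → (21, 'bcdbeaa')
  9 → (19, 'bdbcdbeaa')
  10 → (24, 'beaa')
  11 → (8, 'caaddedadecbdbcdbeaa')
  12 → (6, 'cacaaddedadecbdbcdbeaa')
  13 → (18, 'cbdbcdbeaa')
  14 → (5, 'ccacaaddedadecbdbcdbeaa')
  15 → (22, 'cdbeaa')
  16 → (14, 'dadecbdbcdbeaa')
  17 → (20, 'dbcdbeaa')
  18 → (23, 'dbeaa')
  19 → (4, 'dccacaaddedadecbdbcdbeaa')
  20 → (11, 'ddedadecbdbcdbeaa')
  21 → (16, 'decbdbcdbeaa')
  22 → (12, 'dedadecbdbcdbeaa')
  23 → (25, 'eaa')
  24 → (0, 'eaaedccacaaddedadecbdbcdbeaa')
  25 → (17, 'ecbdbcdbeaa')
  26 → (13, 'edadecbdbcdbeaa')
  27 → (3, 'edccacaaddedadecbdbcdbeaa')

SA = [27, 26, 9, 1, 7, 10, 15, 2, 21, 19, 24, 8, 6, 18, 5, 22, 14, 20, 23, 4, 11, 16, 12, 25, 0, 17, 13, 3]
rank  pair      lcp
   1  s[27:],s[26:]  1  'a'
   2  s[26:],s[9:]  2  'aa'
   3  s[9:],s[1:]  2  'aa'
   4  s[1:],s[7:]  1  'a'
   5  s[7:],s[10:]  1  'a'
   6  s[10:],s[15:]  2  'ad'
   7  s[15:],s[2:]  1  'a'
   8  s[2:],s[21:]  0  ''
   9  s[21:],s[19:]  1  'b'
  10  s[19:],s[24:]  1  'b'
  11  s[24:],s[8:]  0  ''
  12  s[8:],s[6:]  2  'ca'
  13  s[6:],s[18:]  1  'c'
  14  s[18:],s[5:]  1  'c'
  15  s[5:],s[22:]  1  'c'
  16  s[22:],s[14:]  0  ''
  17  s[14:],s[20:]  1  'd'
  18  s[20:],s[23:]  2  'db'
  19  s[23:],s[4:]  1  'd'
  20  s[4:],s[11:]  1  'd'
  21  s[11:],s[16:]  1  'd'
  22  s[16:],s[12:]  2  'de'
  23  s[12:],s[25:]  0  ''
  24  s[25:],s[0:]  3  'eaa'
  25  s[0:],s[17:]  1  'e'
  26  s[17:],s[13:]  1  'e'
  27  s[13:],s[3:]  2  'ed'

n(n+1)/2 = 28·29/2 = 406
Σ LCP = 0 + 1 + 2 + 2 + 1 + 1 + 2 + 1 + 0 + 1 + 1 + 0 + 2 + 1 + 1 + 1 + 0 + 1 + 2 + 1 + 1 + 1 + 2 + 0 + 3 + 1 + 1 + 2 = 32
distinct = 406 − 32 = 374

374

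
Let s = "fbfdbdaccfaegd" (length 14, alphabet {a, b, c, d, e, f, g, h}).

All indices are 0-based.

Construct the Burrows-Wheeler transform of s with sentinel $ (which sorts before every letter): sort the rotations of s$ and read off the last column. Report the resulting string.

ddfdfacgbfac$be

rank  rotation         last
    0  $fbfdbdaccfaegd  d
    1  accfaegd$fbfdbd  d
    2  aegd$fbfdbdaccf  f
    3  bdaccfaegd$fbfd  d
    4  bfdbdaccfaegd$f  f
    5  ccfaegd$fbfdbda  a
    6  cfaegd$fbfdbdac  c
    7  d$fbfdbdaccfaeg  g
    8  daccfaegd$fbfdb  b
    9  dbdaccfaegd$fbf  f
   10  egd$fbfdbdaccfa  a
   11  faegd$fbfdbdacc  c
   12  fbfdbdaccfaegd$  $
   13  fdbdaccfaegd$fb  b
   14  gd$fbfdbdaccfae  e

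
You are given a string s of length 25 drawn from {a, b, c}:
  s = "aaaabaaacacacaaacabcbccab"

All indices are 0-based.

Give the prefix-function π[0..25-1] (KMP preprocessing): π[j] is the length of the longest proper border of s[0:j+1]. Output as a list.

π[0] = 0
j=1 s[j]='a': π[1]=1 (border 'a')
j=2 s[j]='a': π[2]=2 (border 'aa')
j=3 s[j]='a': π[3]=3 (border 'aaa')
j=4 s[j]='b': k: 3→2→1→0; π[4]=0 (border '')
j=5 s[j]='a': π[5]=1 (border 'a')
j=6 s[j]='a': π[6]=2 (border 'aa')
j=7 s[j]='a': π[7]=3 (border 'aaa')
j=8 s[j]='c': k: 3→2→1→0; π[8]=0 (border '')
j=9 s[j]='a': π[9]=1 (border 'a')
j=10 s[j]='c': k: 1→0; π[10]=0 (border '')
j=11 s[j]='a': π[11]=1 (border 'a')
j=12 s[j]='c': k: 1→0; π[12]=0 (border '')
j=13 s[j]='a': π[13]=1 (border 'a')
j=14 s[j]='a': π[14]=2 (border 'aa')
j=15 s[j]='a': π[15]=3 (border 'aaa')
j=16 s[j]='c': k: 3→2→1→0; π[16]=0 (border '')
j=17 s[j]='a': π[17]=1 (border 'a')
j=18 s[j]='b': k: 1→0; π[18]=0 (border '')
j=19 s[j]='c': π[19]=0 (border '')
j=20 s[j]='b': π[20]=0 (border '')
j=21 s[j]='c': π[21]=0 (border '')
j=22 s[j]='c': π[22]=0 (border '')
j=23 s[j]='a': π[23]=1 (border 'a')
j=24 s[j]='b': k: 1→0; π[24]=0 (border '')

[0, 1, 2, 3, 0, 1, 2, 3, 0, 1, 0, 1, 0, 1, 2, 3, 0, 1, 0, 0, 0, 0, 0, 1, 0]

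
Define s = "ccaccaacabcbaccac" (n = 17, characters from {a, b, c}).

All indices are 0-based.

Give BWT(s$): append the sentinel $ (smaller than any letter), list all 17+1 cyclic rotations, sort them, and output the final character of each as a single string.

ccccacbcaacaccbaa$

rank  rotation            last
    0  $ccaccaacabcbaccac  c
    1  aacabcbaccac$ccacc  c
    2  abcbaccac$ccaccaac  c
    3  ac$ccaccaacabcbacc  c
    4  acabcbaccac$ccacca  a
    5  accaacabcbaccac$cc  c
    6  accac$ccaccaacabcb  b
    7  baccac$ccaccaacabc  c
    8  bcbaccac$ccaccaaca  a
    9  c$ccaccaacabcbacca  a
   10  caacabcbaccac$ccac  c
   11  cabcbaccac$ccaccaa  a
   12  cac$ccaccaacabcbac  c
   13  caccaacabcbaccac$c  c
   14  cbaccac$ccaccaacab  b
   15  ccaacabcbaccac$cca  a
   16  ccac$ccaccaacabcba  a
   17  ccaccaacabcbaccac$  $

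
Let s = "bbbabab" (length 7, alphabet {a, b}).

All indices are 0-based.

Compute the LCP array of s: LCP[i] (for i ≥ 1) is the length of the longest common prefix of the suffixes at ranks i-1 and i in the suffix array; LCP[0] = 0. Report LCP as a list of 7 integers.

rank | idx | suffix
   0 |   5 | ab
   1 |   3 | abab
   2 |   6 | b
   3 |   4 | bab
   4 |   2 | babab
   5 |   1 | bbabab
   6 |   0 | bbbabab

SA = [5, 3, 6, 4, 2, 1, 0]
[i] adj suffixes → lcp
  [1] 5/3 → 2 ('ab')
  [2] 3/6 → 0 ('')
  [3] 6/4 → 1 ('b')
  [4] 4/2 → 3 ('bab')
  [5] 2/1 → 1 ('b')
  [6] 1/0 → 2 ('bb')

[0, 2, 0, 1, 3, 1, 2]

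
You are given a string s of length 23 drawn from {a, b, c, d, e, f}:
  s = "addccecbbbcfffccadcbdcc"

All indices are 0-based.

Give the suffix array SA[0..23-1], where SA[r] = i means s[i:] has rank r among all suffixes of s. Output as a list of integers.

[16, 0, 7, 8, 9, 19, 22, 15, 6, 18, 21, 14, 3, 4, 10, 17, 20, 2, 1, 5, 13, 12, 11]

sorted suffixes:
  #0 SA[0]=16  'adcbdcc'
  #1 SA[1]=0  'addccecbbbcfffccadcbdcc'
  #2 SA[2]=7  'bbbcfffccadcbdcc'
  #3 SA[3]=8  'bbcfffccadcbdcc'
  #4 SA[4]=9  'bcfffccadcbdcc'
  #5 SA[5]=19  'bdcc'
  #6 SA[6]=22  'c'
  #7 SA[7]=15  'cadcbdcc'
  #8 SA[8]=6  'cbbbcfffccadcbdcc'
  #9 SA[9]=18  'cbdcc'
  #10 SA[10]=21  'cc'
  #11 SA[11]=14  'ccadcbdcc'
  #12 SA[12]=3  'ccecbbbcfffccadcbdcc'
  #13 SA[13]=4  'cecbbbcfffccadcbdcc'
  #14 SA[14]=10  'cfffccadcbdcc'
  #15 SA[15]=17  'dcbdcc'
  #16 SA[16]=20  'dcc'
  #17 SA[17]=2  'dccecbbbcfffccadcbdcc'
  #18 SA[18]=1  'ddccecbbbcfffccadcbdcc'
  #19 SA[19]=5  'ecbbbcfffccadcbdcc'
  #20 SA[20]=13  'fccadcbdcc'
  #21 SA[21]=12  'ffccadcbdcc'
  #22 SA[22]=11  'fffccadcbdcc'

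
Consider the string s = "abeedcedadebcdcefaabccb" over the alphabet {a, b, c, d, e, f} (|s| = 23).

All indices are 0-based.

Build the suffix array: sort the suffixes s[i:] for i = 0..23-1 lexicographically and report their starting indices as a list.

[17, 18, 0, 8, 22, 19, 11, 1, 21, 20, 12, 5, 14, 7, 4, 13, 9, 10, 6, 3, 2, 15, 16]

rank→(start, suffix):
  0 → (17, 'aabccb')
  1 → (18, 'abccb')
  2 → (0, 'abeedcedadebcdcefaabccb')
  3 → (8, 'adebcdcefaabccb')
  4 → (22, 'b')
  5 → (19, 'bccb')
  6 → (11, 'bcdcefaabccb')
  7 → (1, 'beedcedadebcdcefaabccb')
  8 → (21, 'cb')
  9 → (20, 'ccb')
  10 → (12, 'cdcefaabccb')
  11 → (5, 'cedadebcdcefaabccb')
  12 → (14, 'cefaabccb')
  13 → (7, 'dadebcdcefaabccb')
  14 → (4, 'dcedadebcdcefaabccb')
  15 → (13, 'dcefaabccb')
  16 → (9, 'debcdcefaabccb')
  17 → (10, 'ebcdcefaabccb')
  18 → (6, 'edadebcdcefaabccb')
  19 → (3, 'edcedadebcdcefaabccb')
  20 → (2, 'eedcedadebcdcefaabccb')
  21 → (15, 'efaabccb')
  22 → (16, 'faabccb')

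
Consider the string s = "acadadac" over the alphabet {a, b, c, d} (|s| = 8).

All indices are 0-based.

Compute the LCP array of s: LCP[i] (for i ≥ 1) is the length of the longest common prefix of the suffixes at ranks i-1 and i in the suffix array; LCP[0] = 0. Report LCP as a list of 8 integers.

rank | idx | suffix
   0 |   6 | ac
   1 |   0 | acadadac
   2 |   4 | adac
   3 |   2 | adadac
   4 |   7 | c
   5 |   1 | cadadac
   6 |   5 | dac
   7 |   3 | dadac

SA = [6, 0, 4, 2, 7, 1, 5, 3]
i: (SA[i-1],SA[i]) lcp shared
  1: (6,0) 2 'ac'
  2: (0,4) 1 'a'
  3: (4,2) 3 'ada'
  4: (2,7) 0 ''
  5: (7,1) 1 'c'
  6: (1,5) 0 ''
  7: (5,3) 2 'da'

[0, 2, 1, 3, 0, 1, 0, 2]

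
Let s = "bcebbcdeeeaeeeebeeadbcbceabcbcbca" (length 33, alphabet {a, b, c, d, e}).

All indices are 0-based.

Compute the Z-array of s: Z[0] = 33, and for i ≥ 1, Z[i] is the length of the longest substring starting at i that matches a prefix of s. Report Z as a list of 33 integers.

Z[0]=33
i=1: fresh scan; Z[1]=0
i=2: fresh scan; Z[2]=0
i=3: fresh scan; Z[3]=1 extend→box=[3,4)
i=4: fresh scan; Z[4]=2 extend→box=[4,6)
i=5: min(r-i=1, Z[1]=0)=0; Z[5]=0
i=6: fresh scan; Z[6]=0
i=7: fresh scan; Z[7]=0
i=8: fresh scan; Z[8]=0
i=9: fresh scan; Z[9]=0
i=10: fresh scan; Z[10]=0
i=11: fresh scan; Z[11]=0
i=12: fresh scan; Z[12]=0
i=13: fresh scan; Z[13]=0
i=14: fresh scan; Z[14]=0
i=15: fresh scan; Z[15]=1 extend→box=[15,16)
i=16: fresh scan; Z[16]=0
i=17: fresh scan; Z[17]=0
i=18: fresh scan; Z[18]=0
i=19: fresh scan; Z[19]=0
i=20: fresh scan; Z[20]=2 extend→box=[20,22)
i=21: min(r-i=1, Z[1]=0)=0; Z[21]=0
i=22: fresh scan; Z[22]=3 extend→box=[22,25)
i=23: min(r-i=2, Z[1]=0)=0; Z[23]=0
i=24: min(r-i=1, Z[2]=0)=0; Z[24]=0
i=25: fresh scan; Z[25]=0
i=26: fresh scan; Z[26]=2 extend→box=[26,28)
i=27: min(r-i=1, Z[1]=0)=0; Z[27]=0
i=28: fresh scan; Z[28]=2 extend→box=[28,30)
i=29: min(r-i=1, Z[1]=0)=0; Z[29]=0
i=30: fresh scan; Z[30]=2 extend→box=[30,32)
i=31: min(r-i=1, Z[1]=0)=0; Z[31]=0
i=32: fresh scan; Z[32]=0

[33, 0, 0, 1, 2, 0, 0, 0, 0, 0, 0, 0, 0, 0, 0, 1, 0, 0, 0, 0, 2, 0, 3, 0, 0, 0, 2, 0, 2, 0, 2, 0, 0]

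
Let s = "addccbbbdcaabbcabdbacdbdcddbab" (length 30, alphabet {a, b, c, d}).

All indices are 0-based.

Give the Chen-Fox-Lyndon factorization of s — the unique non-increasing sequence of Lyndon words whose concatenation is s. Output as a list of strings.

emit factor 1: 'addccbbbdc' (i=0, period=10)
emit factor 2: 'aabbcabdbacdbdcddbab' (i=10, period=20)

["addccbbbdc", "aabbcabdbacdbdcddbab"]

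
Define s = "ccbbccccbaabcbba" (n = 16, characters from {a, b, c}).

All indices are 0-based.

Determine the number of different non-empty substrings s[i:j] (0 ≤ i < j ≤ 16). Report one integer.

rank | idx | suffix
   0 |  15 | a
   1 |   9 | aabcbba
   2 |  10 | abcbba
   3 |  14 | ba
   4 |   8 | baabcbba
   5 |  13 | bba
   6 |   2 | bbccccbaabcbba
   7 |  11 | bcbba
   8 |   3 | bccccbaabcbba
   9 |   7 | cbaabcbba
  10 |  12 | cbba
  11 |   1 | cbbccccbaabcbba
  12 |   6 | ccbaabcbba
  13 |   0 | ccbbccccbaabcbba
  14 |   5 | cccbaabcbba
  15 |   4 | ccccbaabcbba

SA = [15, 9, 10, 14, 8, 13, 2, 11, 3, 7, 12, 1, 6, 0, 5, 4]
rank  pair      lcp
   1  s[15:],s[9:]  1  'a'
   2  s[9:],s[10:]  1  'a'
   3  s[10:],s[14:]  0  ''
   4  s[14:],s[8:]  2  'ba'
   5  s[8:],s[13:]  1  'b'
   6  s[13:],s[2:]  2  'bb'
   7  s[2:],s[11:]  1  'b'
   8  s[11:],s[3:]  2  'bc'
   9  s[3:],s[7:]  0  ''
  10  s[7:],s[12:]  2  'cb'
  11  s[12:],s[1:]  3  'cbb'
  12  s[1:],s[6:]  1  'c'
  13  s[6:],s[0:]  3  'ccb'
  14  s[0:],s[5:]  2  'cc'
  15  s[5:],s[4:]  3  'ccc'

n(n+1)/2 = 16·17/2 = 136
Σ LCP = 0 + 1 + 1 + 0 + 2 + 1 + 2 + 1 + 2 + 0 + 2 + 3 + 1 + 3 + 2 + 3 = 24
distinct = 136 − 24 = 112

112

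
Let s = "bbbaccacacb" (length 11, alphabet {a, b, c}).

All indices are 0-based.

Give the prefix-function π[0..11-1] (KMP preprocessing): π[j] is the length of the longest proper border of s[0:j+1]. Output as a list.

[0, 1, 2, 0, 0, 0, 0, 0, 0, 0, 1]

π[0] = 0
j=1 s[j]='b': π[1]=1 (border 'b')
j=2 s[j]='b': π[2]=2 (border 'bb')
j=3 s[j]='a': k: 2→1→0; π[3]=0 (border '')
j=4 s[j]='c': π[4]=0 (border '')
j=5 s[j]='c': π[5]=0 (border '')
j=6 s[j]='a': π[6]=0 (border '')
j=7 s[j]='c': π[7]=0 (border '')
j=8 s[j]='a': π[8]=0 (border '')
j=9 s[j]='c': π[9]=0 (border '')
j=10 s[j]='b': π[10]=1 (border 'b')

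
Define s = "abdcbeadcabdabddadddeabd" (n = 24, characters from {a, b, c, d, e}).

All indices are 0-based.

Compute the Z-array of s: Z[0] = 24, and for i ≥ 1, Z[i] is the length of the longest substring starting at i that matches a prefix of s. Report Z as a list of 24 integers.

Z[0]=24
i=1: outside box; Z[1]=0
i=2: outside box; Z[2]=0
i=3: outside box; Z[3]=0
i=4: outside box; Z[4]=0
i=5: outside box; Z[5]=0
i=6: outside box; Z[6]=1 grow→box=[6,7)
i=7: outside box; Z[7]=0
i=8: outside box; Z[8]=0
i=9: outside box; Z[9]=3 grow→box=[9,12)
i=10: min(r-i=2, Z[1]=0)=0; Z[10]=0
i=11: min(r-i=1, Z[2]=0)=0; Z[11]=0
i=12: outside box; Z[12]=3 grow→box=[12,15)
i=13: min(r-i=2, Z[1]=0)=0; Z[13]=0
i=14: min(r-i=1, Z[2]=0)=0; Z[14]=0
i=15: outside box; Z[15]=0
i=16: outside box; Z[16]=1 grow→box=[16,17)
i=17: outside box; Z[17]=0
i=18: outside box; Z[18]=0
i=19: outside box; Z[19]=0
i=20: outside box; Z[20]=0
i=21: outside box; Z[21]=3 grow→box=[21,24)
i=22: min(r-i=2, Z[1]=0)=0; Z[22]=0
i=23: min(r-i=1, Z[2]=0)=0; Z[23]=0

[24, 0, 0, 0, 0, 0, 1, 0, 0, 3, 0, 0, 3, 0, 0, 0, 1, 0, 0, 0, 0, 3, 0, 0]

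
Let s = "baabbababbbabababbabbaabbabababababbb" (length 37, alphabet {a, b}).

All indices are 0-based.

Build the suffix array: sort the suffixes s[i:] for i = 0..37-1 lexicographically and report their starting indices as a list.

[21, 1, 25, 27, 11, 29, 13, 31, 5, 18, 22, 2, 15, 33, 7, 36, 20, 0, 24, 26, 10, 28, 12, 30, 4, 17, 14, 32, 6, 35, 19, 23, 9, 3, 16, 34, 8]

rank | idx | suffix
   0 |  21 | aabbabababababbb
   1 |   1 | aabbababbbabababbabbaabbabababababbb
   2 |  25 | abababababbb
   3 |  27 | ababababbb
   4 |  11 | abababbabbaabbabababababbb
   5 |  29 | abababbb
   6 |  13 | ababbabbaabbabababababbb
   7 |  31 | ababbb
   8 |   5 | ababbbabababbabbaabbabababababbb
   9 |  18 | abbaabbabababababbb
  10 |  22 | abbabababababbb
  11 |   2 | abbababbbabababbabbaabbabababababbb
  12 |  15 | abbabbaabbabababababbb
  13 |  33 | abbb
  14 |   7 | abbbabababbabbaabbabababababbb
  15 |  36 | b
  16 |  20 | baabbabababababbb
  17 |   0 | baabbababbbabababbabbaabbabababababbb
  18 |  24 | babababababbb
  19 |  26 | bababababbb
  20 |  10 | babababbabbaabbabababababbb
  21 |  28 | babababbb
  22 |  12 | bababbabbaabbabababababbb
  23 |  30 | bababbb
  24 |   4 | bababbbabababbabbaabbabababababbb
  25 |  17 | babbaabbabababababbb
  26 |  14 | babbabbaabbabababababbb
  27 |  32 | babbb
  28 |   6 | babbbabababbabbaabbabababababbb
  29 |  35 | bb
  30 |  19 | bbaabbabababababbb
  31 |  23 | bbabababababbb
  32 |   9 | bbabababbabbaabbabababababbb
  33 |   3 | bbababbbabababbabbaabbabababababbb
  34 |  16 | bbabbaabbabababababbb
  35 |  34 | bbb
  36 |   8 | bbbabababbabbaabbabababababbb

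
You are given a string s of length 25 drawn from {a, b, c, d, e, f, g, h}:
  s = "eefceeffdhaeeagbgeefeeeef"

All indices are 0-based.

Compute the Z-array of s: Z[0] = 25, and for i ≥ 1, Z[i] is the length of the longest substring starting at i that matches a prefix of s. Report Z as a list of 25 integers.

Z[0]=25
i=1: fresh scan; Z[1]=1 scan→box=[1,2)
i=2: fresh scan; Z[2]=0
i=3: fresh scan; Z[3]=0
i=4: fresh scan; Z[4]=3 scan→box=[4,7)
i=5: min(r-i=2, Z[1]=1)=1; Z[5]=1
i=6: min(r-i=1, Z[2]=0)=0; Z[6]=0
i=7: fresh scan; Z[7]=0
i=8: fresh scan; Z[8]=0
i=9: fresh scan; Z[9]=0
i=10: fresh scan; Z[10]=0
i=11: fresh scan; Z[11]=2 scan→box=[11,13)
i=12: min(r-i=1, Z[1]=1)=1; Z[12]=1
i=13: fresh scan; Z[13]=0
i=14: fresh scan; Z[14]=0
i=15: fresh scan; Z[15]=0
i=16: fresh scan; Z[16]=0
i=17: fresh scan; Z[17]=3 scan→box=[17,20)
i=18: min(r-i=2, Z[1]=1)=1; Z[18]=1
i=19: min(r-i=1, Z[2]=0)=0; Z[19]=0
i=20: fresh scan; Z[20]=2 scan→box=[20,22)
i=21: min(r-i=1, Z[1]=1)=1; Z[21]=2 scan→box=[21,23)
i=22: min(r-i=1, Z[1]=1)=1; Z[22]=3 scan→box=[22,25)
i=23: min(r-i=2, Z[1]=1)=1; Z[23]=1
i=24: min(r-i=1, Z[2]=0)=0; Z[24]=0

[25, 1, 0, 0, 3, 1, 0, 0, 0, 0, 0, 2, 1, 0, 0, 0, 0, 3, 1, 0, 2, 2, 3, 1, 0]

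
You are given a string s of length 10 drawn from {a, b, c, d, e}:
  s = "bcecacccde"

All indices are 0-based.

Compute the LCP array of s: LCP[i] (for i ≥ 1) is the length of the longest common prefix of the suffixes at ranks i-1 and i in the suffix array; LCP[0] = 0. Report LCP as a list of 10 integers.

sorted suffixes:
  #0 SA[0]=4  'acccde'
  #1 SA[1]=0  'bcecacccde'
  #2 SA[2]=3  'cacccde'
  #3 SA[3]=5  'cccde'
  #4 SA[4]=6  'ccde'
  #5 SA[5]=7  'cde'
  #6 SA[6]=1  'cecacccde'
  #7 SA[7]=8  'de'
  #8 SA[8]=9  'e'
  #9 SA[9]=2  'ecacccde'

SA = [4, 0, 3, 5, 6, 7, 1, 8, 9, 2]
[i] adj suffixes → lcp
  [1] 4/0 → 0 ('')
  [2] 0/3 → 0 ('')
  [3] 3/5 → 1 ('c')
  [4] 5/6 → 2 ('cc')
  [5] 6/7 → 1 ('c')
  [6] 7/1 → 1 ('c')
  [7] 1/8 → 0 ('')
  [8] 8/9 → 0 ('')
  [9] 9/2 → 1 ('e')

[0, 0, 0, 1, 2, 1, 1, 0, 0, 1]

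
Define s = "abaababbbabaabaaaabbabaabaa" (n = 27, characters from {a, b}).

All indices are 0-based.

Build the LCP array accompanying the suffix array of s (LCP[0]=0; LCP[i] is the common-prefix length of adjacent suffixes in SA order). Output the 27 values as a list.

[0, 1, 2, 3, 2, 5, 4, 3, 1, 4, 4, 7, 6, 3, 2, 3, 0, 3, 3, 6, 5, 2, 8, 3, 1, 9, 2]

rank→(start, suffix):
  0 → (26, 'a')
  1 → (25, 'aa')
  2 → (14, 'aaaabbabaabaa')
  3 → (15, 'aaabbabaabaa')
  4 → (22, 'aabaa')
  5 → (11, 'aabaaaabbabaabaa')
  6 → (2, 'aababbbabaabaaaabbabaabaa')
  7 → (16, 'aabbabaabaa')
  8 → (23, 'abaa')
  9 → (12, 'abaaaabbabaabaa')
  10 → (20, 'abaabaa')
  11 → (9, 'abaabaaaabbabaabaa')
  12 → (0, 'abaababbbabaabaaaabbabaabaa')
  13 → (3, 'ababbbabaabaaaabbabaabaa')
  14 → (17, 'abbabaabaa')
  15 → (5, 'abbbabaabaaaabbabaabaa')
  16 → (24, 'baa')
  17 → (13, 'baaaabbabaabaa')
  18 → (21, 'baabaa')
  19 → (10, 'baabaaaabbabaabaa')
  20 → (1, 'baababbbabaabaaaabbabaabaa')
  21 → (19, 'babaabaa')
  22 → (8, 'babaabaaaabbabaabaa')
  23 → (4, 'babbbabaabaaaabbabaabaa')
  24 → (18, 'bbabaabaa')
  25 → (7, 'bbabaabaaaabbabaabaa')
  26 → (6, 'bbbabaabaaaabbabaabaa')

SA = [26, 25, 14, 15, 22, 11, 2, 16, 23, 12, 20, 9, 0, 3, 17, 5, 24, 13, 21, 10, 1, 19, 8, 4, 18, 7, 6]
rank  pair      lcp
   1  s[26:],s[25:]  1  'a'
   2  s[25:],s[14:]  2  'aa'
   3  s[14:],s[15:]  3  'aaa'
   4  s[15:],s[22:]  2  'aa'
   5  s[22:],s[11:]  5  'aabaa'
   6  s[11:],s[2:]  4  'aaba'
   7  s[2:],s[16:]  3  'aab'
   8  s[16:],s[23:]  1  'a'
   9  s[23:],s[12:]  4  'abaa'
  10  s[12:],s[20:]  4  'abaa'
  11  s[20:],s[9:]  7  'abaabaa'
  12  s[9:],s[0:]  6  'abaaba'
  13  s[0:],s[3:]  3  'aba'
  14  s[3:],s[17:]  2  'ab'
  15  s[17:],s[5:]  3  'abb'
  16  s[5:],s[24:]  0  ''
  17  s[24:],s[13:]  3  'baa'
  18  s[13:],s[21:]  3  'baa'
  19  s[21:],s[10:]  6  'baabaa'
  20  s[10:],s[1:]  5  'baaba'
  21  s[1:],s[19:]  2  'ba'
  22  s[19:],s[8:]  8  'babaabaa'
  23  s[8:],s[4:]  3  'bab'
  24  s[4:],s[18:]  1  'b'
  25  s[18:],s[7:]  9  'bbabaabaa'
  26  s[7:],s[6:]  2  'bb'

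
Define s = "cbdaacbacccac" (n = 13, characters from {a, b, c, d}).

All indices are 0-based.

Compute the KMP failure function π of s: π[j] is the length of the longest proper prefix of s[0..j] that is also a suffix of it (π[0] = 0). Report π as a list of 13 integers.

[0, 0, 0, 0, 0, 1, 2, 0, 1, 1, 1, 0, 1]

π[0] = 0
j=1 s[j]='b': π[1]=0 (border '')
j=2 s[j]='d': π[2]=0 (border '')
j=3 s[j]='a': π[3]=0 (border '')
j=4 s[j]='a': π[4]=0 (border '')
j=5 s[j]='c': π[5]=1 (border 'c')
j=6 s[j]='b': π[6]=2 (border 'cb')
j=7 s[j]='a': k: 2→0; π[7]=0 (border '')
j=8 s[j]='c': π[8]=1 (border 'c')
j=9 s[j]='c': k: 1→0; π[9]=1 (border 'c')
j=10 s[j]='c': k: 1→0; π[10]=1 (border 'c')
j=11 s[j]='a': k: 1→0; π[11]=0 (border '')
j=12 s[j]='c': π[12]=1 (border 'c')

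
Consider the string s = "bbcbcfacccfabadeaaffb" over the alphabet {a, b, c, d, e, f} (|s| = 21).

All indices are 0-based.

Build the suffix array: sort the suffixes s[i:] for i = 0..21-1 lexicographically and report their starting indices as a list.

[16, 11, 6, 13, 17, 20, 12, 0, 1, 3, 2, 7, 8, 9, 4, 14, 15, 10, 5, 19, 18]

rank | idx | suffix
   0 |  16 | aaffb
   1 |  11 | abadeaaffb
   2 |   6 | acccfabadeaaffb
   3 |  13 | adeaaffb
   4 |  17 | affb
   5 |  20 | b
   6 |  12 | badeaaffb
   7 |   0 | bbcbcfacccfabadeaaffb
   8 |   1 | bcbcfacccfabadeaaffb
   9 |   3 | bcfacccfabadeaaffb
  10 |   2 | cbcfacccfabadeaaffb
  11 |   7 | cccfabadeaaffb
  12 |   8 | ccfabadeaaffb
  13 |   9 | cfabadeaaffb
  14 |   4 | cfacccfabadeaaffb
  15 |  14 | deaaffb
  16 |  15 | eaaffb
  17 |  10 | fabadeaaffb
  18 |   5 | facccfabadeaaffb
  19 |  19 | fb
  20 |  18 | ffb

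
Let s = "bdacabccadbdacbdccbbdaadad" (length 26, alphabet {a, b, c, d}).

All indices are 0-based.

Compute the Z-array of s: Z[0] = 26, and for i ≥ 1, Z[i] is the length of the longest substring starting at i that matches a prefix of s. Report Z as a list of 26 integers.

[26, 0, 0, 0, 0, 1, 0, 0, 0, 0, 4, 0, 0, 0, 2, 0, 0, 0, 1, 3, 0, 0, 0, 0, 0, 0]

Z[0]=26
i=1: outside box; Z[1]=0
i=2: outside box; Z[2]=0
i=3: outside box; Z[3]=0
i=4: outside box; Z[4]=0
i=5: outside box; Z[5]=1 grow→box=[5,6)
i=6: outside box; Z[6]=0
i=7: outside box; Z[7]=0
i=8: outside box; Z[8]=0
i=9: outside box; Z[9]=0
i=10: outside box; Z[10]=4 grow→box=[10,14)
i=11: min(r-i=3, Z[1]=0)=0; Z[11]=0
i=12: min(r-i=2, Z[2]=0)=0; Z[12]=0
i=13: min(r-i=1, Z[3]=0)=0; Z[13]=0
i=14: outside box; Z[14]=2 grow→box=[14,16)
i=15: min(r-i=1, Z[1]=0)=0; Z[15]=0
i=16: outside box; Z[16]=0
i=17: outside box; Z[17]=0
i=18: outside box; Z[18]=1 grow→box=[18,19)
i=19: outside box; Z[19]=3 grow→box=[19,22)
i=20: min(r-i=2, Z[1]=0)=0; Z[20]=0
i=21: min(r-i=1, Z[2]=0)=0; Z[21]=0
i=22: outside box; Z[22]=0
i=23: outside box; Z[23]=0
i=24: outside box; Z[24]=0
i=25: outside box; Z[25]=0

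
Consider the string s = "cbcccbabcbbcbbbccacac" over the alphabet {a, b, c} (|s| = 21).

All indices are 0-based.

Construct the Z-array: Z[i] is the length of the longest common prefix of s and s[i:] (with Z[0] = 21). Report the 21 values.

Z[0]=21
i=1: fresh scan; Z[1]=0
i=2: fresh scan; Z[2]=1 grow→box=[2,3)
i=3: fresh scan; Z[3]=1 grow→box=[3,4)
i=4: fresh scan; Z[4]=2 grow→box=[4,6)
i=5: min(r-i=1, Z[1]=0)=0; Z[5]=0
i=6: fresh scan; Z[6]=0
i=7: fresh scan; Z[7]=0
i=8: fresh scan; Z[8]=2 grow→box=[8,10)
i=9: min(r-i=1, Z[1]=0)=0; Z[9]=0
i=10: fresh scan; Z[10]=0
i=11: fresh scan; Z[11]=2 grow→box=[11,13)
i=12: min(r-i=1, Z[1]=0)=0; Z[12]=0
i=13: fresh scan; Z[13]=0
i=14: fresh scan; Z[14]=0
i=15: fresh scan; Z[15]=1 grow→box=[15,16)
i=16: fresh scan; Z[16]=1 grow→box=[16,17)
i=17: fresh scan; Z[17]=0
i=18: fresh scan; Z[18]=1 grow→box=[18,19)
i=19: fresh scan; Z[19]=0
i=20: fresh scan; Z[20]=1 grow→box=[20,21)

[21, 0, 1, 1, 2, 0, 0, 0, 2, 0, 0, 2, 0, 0, 0, 1, 1, 0, 1, 0, 1]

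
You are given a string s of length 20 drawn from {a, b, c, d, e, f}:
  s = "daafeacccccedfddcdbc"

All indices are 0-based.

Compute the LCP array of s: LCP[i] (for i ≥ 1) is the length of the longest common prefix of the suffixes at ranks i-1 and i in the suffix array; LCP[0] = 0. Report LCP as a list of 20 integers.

[0, 1, 1, 0, 0, 1, 4, 3, 2, 1, 1, 0, 1, 1, 1, 1, 0, 1, 0, 1]

sorted suffixes:
  #0 SA[0]=1  'aafeacccccedfddcdbc'
  #1 SA[1]=5  'acccccedfddcdbc'
  #2 SA[2]=2  'afeacccccedfddcdbc'
  #3 SA[3]=18  'bc'
  #4 SA[4]=19  'c'
  #5 SA[5]=6  'cccccedfddcdbc'
  #6 SA[6]=7  'ccccedfddcdbc'
  #7 SA[7]=8  'cccedfddcdbc'
  #8 SA[8]=9  'ccedfddcdbc'
  #9 SA[9]=16  'cdbc'
  #10 SA[10]=10  'cedfddcdbc'
  #11 SA[11]=0  'daafeacccccedfddcdbc'
  #12 SA[12]=17  'dbc'
  #13 SA[13]=15  'dcdbc'
  #14 SA[14]=14  'ddcdbc'
  #15 SA[15]=12  'dfddcdbc'
  #16 SA[16]=4  'eacccccedfddcdbc'
  #17 SA[17]=11  'edfddcdbc'
  #18 SA[18]=13  'fddcdbc'
  #19 SA[19]=3  'feacccccedfddcdbc'

SA = [1, 5, 2, 18, 19, 6, 7, 8, 9, 16, 10, 0, 17, 15, 14, 12, 4, 11, 13, 3]
i: (SA[i-1],SA[i]) lcp shared
  1: (1,5) 1 'a'
  2: (5,2) 1 'a'
  3: (2,18) 0 ''
  4: (18,19) 0 ''
  5: (19,6) 1 'c'
  6: (6,7) 4 'cccc'
  7: (7,8) 3 'ccc'
  8: (8,9) 2 'cc'
  9: (9,16) 1 'c'
  10: (16,10) 1 'c'
  11: (10,0) 0 ''
  12: (0,17) 1 'd'
  13: (17,15) 1 'd'
  14: (15,14) 1 'd'
  15: (14,12) 1 'd'
  16: (12,4) 0 ''
  17: (4,11) 1 'e'
  18: (11,13) 0 ''
  19: (13,3) 1 'f'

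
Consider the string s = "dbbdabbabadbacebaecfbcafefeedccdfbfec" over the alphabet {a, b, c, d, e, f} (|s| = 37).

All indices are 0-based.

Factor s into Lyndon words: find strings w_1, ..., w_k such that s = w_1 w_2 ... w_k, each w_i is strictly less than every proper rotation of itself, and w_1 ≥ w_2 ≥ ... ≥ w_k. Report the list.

emit factor 1: 'd' (i=0, period=1)
emit factor 2: 'bbd' (i=1, period=3)
emit factor 3: 'abb' (i=4, period=3)
emit factor 4: 'abadbacebaecfbcafefeedccdfbfec' (i=7, period=30)

["d", "bbd", "abb", "abadbacebaecfbcafefeedccdfbfec"]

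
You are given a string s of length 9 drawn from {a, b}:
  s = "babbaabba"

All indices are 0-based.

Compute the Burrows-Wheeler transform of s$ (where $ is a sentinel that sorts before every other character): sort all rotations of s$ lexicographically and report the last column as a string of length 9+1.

abbabbb$aa

rank  rotation    last
    0  $babbaabba  a
    1  a$babbaabb  b
    2  aabba$babb  b
    3  abba$babba  a
    4  abbaabba$b  b
    5  ba$babbaab  b
    6  baabba$bab  b
    7  babbaabba$  $
    8  bba$babbaa  a
    9  bbaabba$ba  a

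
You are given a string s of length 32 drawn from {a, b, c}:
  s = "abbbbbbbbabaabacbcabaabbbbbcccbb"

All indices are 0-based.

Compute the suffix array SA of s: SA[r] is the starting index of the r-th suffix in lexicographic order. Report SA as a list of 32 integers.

sorted suffixes:
  #0 SA[0]=11  'aabacbcabaabbbbbcccbb'
  #1 SA[1]=20  'aabbbbbcccbb'
  #2 SA[2]=9  'abaabacbcabaabbbbbcccbb'
  #3 SA[3]=18  'abaabbbbbcccbb'
  #4 SA[4]=12  'abacbcabaabbbbbcccbb'
  #5 SA[5]=0  'abbbbbbbbabaabacbcabaabbbbbcccbb'
  #6 SA[6]=21  'abbbbbcccbb'
  #7 SA[7]=14  'acbcabaabbbbbcccbb'
  #8 SA[8]=31  'b'
  #9 SA[9]=10  'baabacbcabaabbbbbcccbb'
  #10 SA[10]=19  'baabbbbbcccbb'
  #11 SA[11]=8  'babaabacbcabaabbbbbcccbb'
  #12 SA[12]=13  'bacbcabaabbbbbcccbb'
  #13 SA[13]=30  'bb'
  #14 SA[14]=7  'bbabaabacbcabaabbbbbcccbb'
  #15 SA[15]=6  'bbbabaabacbcabaabbbbbcccbb'
  #16 SA[16]=5  'bbbbabaabacbcabaabbbbbcccbb'
  #17 SA[17]=4  'bbbbbabaabacbcabaabbbbbcccbb'
  #18 SA[18]=3  'bbbbbbabaabacbcabaabbbbbcccbb'
  #19 SA[19]=2  'bbbbbbbabaabacbcabaabbbbbcccbb'
  #20 SA[20]=1  'bbbbbbbbabaabacbcabaabbbbbcccbb'
  #21 SA[21]=22  'bbbbbcccbb'
  #22 SA[22]=23  'bbbbcccbb'
  #23 SA[23]=24  'bbbcccbb'
  #24 SA[24]=25  'bbcccbb'
  #25 SA[25]=16  'bcabaabbbbbcccbb'
  #26 SA[26]=26  'bcccbb'
  #27 SA[27]=17  'cabaabbbbbcccbb'
  #28 SA[28]=29  'cbb'
  #29 SA[29]=15  'cbcabaabbbbbcccbb'
  #30 SA[30]=28  'ccbb'
  #31 SA[31]=27  'cccbb'

[11, 20, 9, 18, 12, 0, 21, 14, 31, 10, 19, 8, 13, 30, 7, 6, 5, 4, 3, 2, 1, 22, 23, 24, 25, 16, 26, 17, 29, 15, 28, 27]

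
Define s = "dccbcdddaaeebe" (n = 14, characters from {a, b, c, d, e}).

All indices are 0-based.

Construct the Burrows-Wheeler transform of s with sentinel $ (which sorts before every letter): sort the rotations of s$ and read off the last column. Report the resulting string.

rank  rotation         last
    0  $dccbcdddaaeebe  e
    1  aaeebe$dccbcddd  d
    2  aeebe$dccbcddda  a
    3  bcdddaaeebe$dcc  c
    4  be$dccbcdddaaee  e
    5  cbcdddaaeebe$dc  c
    6  ccbcdddaaeebe$d  d
    7  cdddaaeebe$dccb  b
    8  daaeebe$dccbcdd  d
    9  dccbcdddaaeebe$  $
   10  ddaaeebe$dccbcd  d
   11  dddaaeebe$dccbc  c
   12  e$dccbcdddaaeeb  b
   13  ebe$dccbcdddaae  e
   14  eebe$dccbcdddaa  a

edacecdbd$dcbea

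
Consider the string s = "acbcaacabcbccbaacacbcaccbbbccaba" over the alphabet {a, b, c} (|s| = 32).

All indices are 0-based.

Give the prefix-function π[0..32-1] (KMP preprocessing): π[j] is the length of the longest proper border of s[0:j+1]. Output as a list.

π[0] = 0
j=1 s[j]='c': π[1]=0 (border '')
j=2 s[j]='b': π[2]=0 (border '')
j=3 s[j]='c': π[3]=0 (border '')
j=4 s[j]='a': π[4]=1 (border 'a')
j=5 s[j]='a': k: 1→0; π[5]=1 (border 'a')
j=6 s[j]='c': π[6]=2 (border 'ac')
j=7 s[j]='a': k: 2→0; π[7]=1 (border 'a')
j=8 s[j]='b': k: 1→0; π[8]=0 (border '')
j=9 s[j]='c': π[9]=0 (border '')
j=10 s[j]='b': π[10]=0 (border '')
j=11 s[j]='c': π[11]=0 (border '')
j=12 s[j]='c': π[12]=0 (border '')
j=13 s[j]='b': π[13]=0 (border '')
j=14 s[j]='a': π[14]=1 (border 'a')
j=15 s[j]='a': k: 1→0; π[15]=1 (border 'a')
j=16 s[j]='c': π[16]=2 (border 'ac')
j=17 s[j]='a': k: 2→0; π[17]=1 (border 'a')
j=18 s[j]='c': π[18]=2 (border 'ac')
j=19 s[j]='b': π[19]=3 (border 'acb')
j=20 s[j]='c': π[20]=4 (border 'acbc')
j=21 s[j]='a': π[21]=5 (border 'acbca')
j=22 s[j]='c': k: 5→1; π[22]=2 (border 'ac')
j=23 s[j]='c': k: 2→0; π[23]=0 (border '')
j=24 s[j]='b': π[24]=0 (border '')
j=25 s[j]='b': π[25]=0 (border '')
j=26 s[j]='b': π[26]=0 (border '')
j=27 s[j]='c': π[27]=0 (border '')
j=28 s[j]='c': π[28]=0 (border '')
j=29 s[j]='a': π[29]=1 (border 'a')
j=30 s[j]='b': k: 1→0; π[30]=0 (border '')
j=31 s[j]='a': π[31]=1 (border 'a')

[0, 0, 0, 0, 1, 1, 2, 1, 0, 0, 0, 0, 0, 0, 1, 1, 2, 1, 2, 3, 4, 5, 2, 0, 0, 0, 0, 0, 0, 1, 0, 1]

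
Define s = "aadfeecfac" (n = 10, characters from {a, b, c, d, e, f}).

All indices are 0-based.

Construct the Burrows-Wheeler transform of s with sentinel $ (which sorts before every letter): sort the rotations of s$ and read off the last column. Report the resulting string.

c$faaeaefcd

rank  rotation     last
    0  $aadfeecfac  c
    1  aadfeecfac$  $
    2  ac$aadfeecf  f
    3  adfeecfac$a  a
    4  c$aadfeecfa  a
    5  cfac$aadfee  e
    6  dfeecfac$aa  a
    7  ecfac$aadfe  e
    8  eecfac$aadf  f
    9  fac$aadfeec  c
   10  feecfac$aad  d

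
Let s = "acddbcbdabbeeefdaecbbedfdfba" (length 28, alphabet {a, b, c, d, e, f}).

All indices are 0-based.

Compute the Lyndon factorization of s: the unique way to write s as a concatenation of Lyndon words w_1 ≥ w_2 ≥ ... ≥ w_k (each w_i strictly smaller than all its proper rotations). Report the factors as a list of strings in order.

["acddbcbd", "abbeeefdaecbbedfdfb", "a"]

emit factor 1: 'acddbcbd' (i=0, period=8)
emit factor 2: 'abbeeefdaecbbedfdfb' (i=8, period=19)
emit factor 3: 'a' (i=27, period=1)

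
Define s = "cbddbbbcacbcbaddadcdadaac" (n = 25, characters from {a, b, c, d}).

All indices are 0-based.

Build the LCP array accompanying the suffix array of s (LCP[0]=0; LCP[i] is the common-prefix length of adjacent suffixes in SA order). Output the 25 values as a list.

rank→(start, suffix):
  0 → (22, 'aac')
  1 → (23, 'ac')
  2 → (8, 'acbcbaddadcdadaac')
  3 → (20, 'adaac')
  4 → (16, 'adcdadaac')
  5 → (13, 'addadcdadaac')
  6 → (12, 'baddadcdadaac')
  7 → (4, 'bbbcacbcbaddadcdadaac')
  8 → (5, 'bbcacbcbaddadcdadaac')
  9 → (6, 'bcacbcbaddadcdadaac')
  10 → (10, 'bcbaddadcdadaac')
  11 → (1, 'bddbbbcacbcbaddadcdadaac')
  12 → (24, 'c')
  13 → (7, 'cacbcbaddadcdadaac')
  14 → (11, 'cbaddadcdadaac')
  15 → (9, 'cbcbaddadcdadaac')
  16 → (0, 'cbddbbbcacbcbaddadcdadaac')
  17 → (18, 'cdadaac')
  18 → (21, 'daac')
  19 → (19, 'dadaac')
  20 → (15, 'dadcdadaac')
  21 → (3, 'dbbbcacbcbaddadcdadaac')
  22 → (17, 'dcdadaac')
  23 → (14, 'ddadcdadaac')
  24 → (2, 'ddbbbcacbcbaddadcdadaac')

SA = [22, 23, 8, 20, 16, 13, 12, 4, 5, 6, 10, 1, 24, 7, 11, 9, 0, 18, 21, 19, 15, 3, 17, 14, 2]
rank  pair      lcp
   1  s[22:],s[23:]  1  'a'
   2  s[23:],s[8:]  2  'ac'
   3  s[8:],s[20:]  1  'a'
   4  s[20:],s[16:]  2  'ad'
   5  s[16:],s[13:]  2  'ad'
   6  s[13:],s[12:]  0  ''
   7  s[12:],s[4:]  1  'b'
   8  s[4:],s[5:]  2  'bb'
   9  s[5:],s[6:]  1  'b'
  10  s[6:],s[10:]  2  'bc'
  11  s[10:],s[1:]  1  'b'
  12  s[1:],s[24:]  0  ''
  13  s[24:],s[7:]  1  'c'
  14  s[7:],s[11:]  1  'c'
  15  s[11:],s[9:]  2  'cb'
  16  s[9:],s[0:]  2  'cb'
  17  s[0:],s[18:]  1  'c'
  18  s[18:],s[21:]  0  ''
  19  s[21:],s[19:]  2  'da'
  20  s[19:],s[15:]  3  'dad'
  21  s[15:],s[3:]  1  'd'
  22  s[3:],s[17:]  1  'd'
  23  s[17:],s[14:]  1  'd'
  24  s[14:],s[2:]  2  'dd'

[0, 1, 2, 1, 2, 2, 0, 1, 2, 1, 2, 1, 0, 1, 1, 2, 2, 1, 0, 2, 3, 1, 1, 1, 2]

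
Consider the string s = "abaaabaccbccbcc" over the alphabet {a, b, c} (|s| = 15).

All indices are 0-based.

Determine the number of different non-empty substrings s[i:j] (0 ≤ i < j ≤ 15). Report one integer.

rank | idx | suffix
   0 |   2 | aaabaccbccbcc
   1 |   3 | aabaccbccbcc
   2 |   0 | abaaabaccbccbcc
   3 |   4 | abaccbccbcc
   4 |   6 | accbccbcc
   5 |   1 | baaabaccbccbcc
   6 |   5 | baccbccbcc
   7 |  12 | bcc
   8 |   9 | bccbcc
   9 |  14 | c
  10 |  11 | cbcc
  11 |   8 | cbccbcc
  12 |  13 | cc
  13 |  10 | ccbcc
  14 |   7 | ccbccbcc

SA = [2, 3, 0, 4, 6, 1, 5, 12, 9, 14, 11, 8, 13, 10, 7]
[i] adj suffixes → lcp
  [1] 2/3 → 2 ('aa')
  [2] 3/0 → 1 ('a')
  [3] 0/4 → 3 ('aba')
  [4] 4/6 → 1 ('a')
  [5] 6/1 → 0 ('')
  [6] 1/5 → 2 ('ba')
  [7] 5/12 → 1 ('b')
  [8] 12/9 → 3 ('bcc')
  [9] 9/14 → 0 ('')
  [10] 14/11 → 1 ('c')
  [11] 11/8 → 4 ('cbcc')
  [12] 8/13 → 1 ('c')
  [13] 13/10 → 2 ('cc')
  [14] 10/7 → 5 ('ccbcc')

n(n+1)/2 = 15·16/2 = 120
Σ LCP = 0 + 2 + 1 + 3 + 1 + 0 + 2 + 1 + 3 + 0 + 1 + 4 + 1 + 2 + 5 = 26
distinct = 120 − 26 = 94

94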